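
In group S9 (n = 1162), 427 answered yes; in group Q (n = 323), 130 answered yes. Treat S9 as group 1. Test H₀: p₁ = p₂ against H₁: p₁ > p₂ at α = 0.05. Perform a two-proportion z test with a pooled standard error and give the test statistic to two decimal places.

z = -1.15

p̂₁ = 427/1162 ≈ 0.3675, p̂₂ = 130/323 ≈ 0.4025.
Pooled p̂ = (427+130)/(1162+323) = 557/1485 = 0.3751.
SE = √(0.234396 × 0.00395656) = 0.0305.
z = (0.3675 − 0.4025)/0.0305 = -0.0350/0.0305 = -1.15.
p-value = P(Z > -1.150) ≈ 0.8748. With α = 0.05, fail to reject H₀.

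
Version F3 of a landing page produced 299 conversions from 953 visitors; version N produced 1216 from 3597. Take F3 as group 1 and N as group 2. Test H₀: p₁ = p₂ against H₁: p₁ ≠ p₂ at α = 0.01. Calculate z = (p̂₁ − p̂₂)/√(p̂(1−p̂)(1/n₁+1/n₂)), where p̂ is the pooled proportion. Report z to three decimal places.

p̂₁ = 299/953 ≈ 0.31375, p̂₂ = 1216/3597 ≈ 0.33806.
Pooled p̂ = (299+1216)/(953+3597) = 1515/4550 = 0.33297.
SE = √(0.2221 × 0.00132733) = 0.01717.
z = (0.31375 − 0.33806)/0.01717 = -0.02431/0.01717 = -1.416.
p-value = 2·P(Z > 1.416) ≈ 0.1568. With α = 0.01, fail to reject H₀.

z = -1.416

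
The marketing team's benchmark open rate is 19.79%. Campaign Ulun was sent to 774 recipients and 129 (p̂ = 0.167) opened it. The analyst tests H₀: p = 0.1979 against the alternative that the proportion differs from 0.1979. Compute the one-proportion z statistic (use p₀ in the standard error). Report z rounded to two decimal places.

p̂ = 129/774 = 0.1667.
Standard error under H₀: √(0.1979×0.8021/774) = 0.0143.
z = (0.1667 − 0.1979)/0.0143 = -0.0312/0.0143 = -2.18.
Two-sided p-value ≈ 2·Φ(−2.181) = 0.0292.

z = -2.18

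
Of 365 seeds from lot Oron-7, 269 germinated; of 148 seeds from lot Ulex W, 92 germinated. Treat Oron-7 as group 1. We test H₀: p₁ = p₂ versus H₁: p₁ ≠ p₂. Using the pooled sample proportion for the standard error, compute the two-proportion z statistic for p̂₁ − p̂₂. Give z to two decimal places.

z = 2.59

p̂₁ = 269/365 ≈ 0.7370, p̂₂ = 92/148 ≈ 0.6216.
Pooled p̂ = (269+92)/(365+148) = 361/513 = 0.7037.
SE = √(0.208505 × 0.00949648) = 0.0445.
z = (0.7370 − 0.6216)/0.0445 = 0.1154/0.0445 = 2.59.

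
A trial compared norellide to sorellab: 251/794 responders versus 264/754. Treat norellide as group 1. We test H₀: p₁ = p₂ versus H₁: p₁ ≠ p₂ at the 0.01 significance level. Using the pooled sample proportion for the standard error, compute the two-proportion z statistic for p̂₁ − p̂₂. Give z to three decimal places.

p̂₁ = 251/794 = 0.316121, p̂₂ = 264/754 = 0.350133.
Pooled p̂ = (251+264)/(794+754) = 515/1548 = 0.332687.
SE = √(p̂(1−p̂)(1/n₁+1/n₂)) = √(0.332687·0.667313·0.00258571) = √(0.000574043) = 0.023959.
z = (0.316121 − 0.350133)/0.023959 = -0.034012/0.023959 = -1.420.
Two-sided p-value ≈ 2·Φ(−1.420) = 0.1557; since p > α = 0.01, fail to reject H₀.

z = -1.420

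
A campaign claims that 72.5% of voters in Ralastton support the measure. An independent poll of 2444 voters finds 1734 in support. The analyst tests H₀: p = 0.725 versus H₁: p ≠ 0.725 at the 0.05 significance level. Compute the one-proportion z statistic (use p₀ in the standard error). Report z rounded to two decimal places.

z = -1.72

p̂ = 1734/2444 = 0.7095.
Standard error under H₀: √(0.725×0.275/2444) = 0.0090.
z = (0.7095 − 0.725)/0.0090 = -0.0155/0.0090 = -1.72.
Two-sided p-value ≈ 2·Φ(−1.717) = 0.0860; since p > α = 0.05, fail to reject H₀.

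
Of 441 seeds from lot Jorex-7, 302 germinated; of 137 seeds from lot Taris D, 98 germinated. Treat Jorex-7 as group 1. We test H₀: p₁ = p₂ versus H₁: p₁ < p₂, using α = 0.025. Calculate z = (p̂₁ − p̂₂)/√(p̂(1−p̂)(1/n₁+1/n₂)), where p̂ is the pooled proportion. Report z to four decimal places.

z = -0.6759

p̂₁ = 302/441 = 0.684807, p̂₂ = 98/137 = 0.715328.
Pooled p̂ = (302+98)/(441+137) = 400/578 = 0.692042.
SE = √(0.21312 × 0.00956684) = 0.045154.
z = (0.684807 − 0.715328)/0.045154 = -0.030521/0.045154 = -0.6759.
p-value = P(Z < -0.676) ≈ 0.2495; since p > α = 0.025, fail to reject H₀.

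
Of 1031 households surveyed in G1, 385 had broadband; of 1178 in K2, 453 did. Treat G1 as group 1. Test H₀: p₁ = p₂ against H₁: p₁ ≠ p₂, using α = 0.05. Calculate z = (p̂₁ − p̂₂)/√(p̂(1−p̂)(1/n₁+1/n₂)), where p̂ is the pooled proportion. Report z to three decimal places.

z = -0.538

p̂₁ = 385/1031 = 0.37342, p̂₂ = 453/1178 = 0.38455.
Pooled p̂ = (385+453)/(1031+1178) = 838/2209 = 0.37936.
SE = √(p̂(1−p̂)(1/n₁+1/n₂)) = √(0.37936·0.62064·0.00181883) = √(0.000428235) = 0.02069.
z = (0.37342 − 0.38455)/0.02069 = -0.01113/0.02069 = -0.538.
Two-sided p-value ≈ 2·Φ(−0.538) = 0.5908; since p > α = 0.05, fail to reject H₀.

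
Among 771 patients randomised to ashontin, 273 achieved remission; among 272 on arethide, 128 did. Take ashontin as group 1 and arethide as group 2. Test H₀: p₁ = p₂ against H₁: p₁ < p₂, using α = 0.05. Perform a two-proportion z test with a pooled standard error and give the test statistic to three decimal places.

z = -3.396

p̂₁ = 273/771 = 0.35409, p̂₂ = 128/272 = 0.47059.
Pooled p̂ = (273+128)/(771+272) = 401/1043 = 0.38447.
SE = √(p̂(1−p̂)(1/n₁+1/n₂)) = √(0.38447·0.61553·0.00497349) = √(0.00117699) = 0.03431.
z = (0.35409 − 0.47059)/0.03431 = -0.11650/0.03431 = -3.396.
p-value = P(Z < -3.396) ≈ 0.0003, so at α = 0.05 we reject H₀.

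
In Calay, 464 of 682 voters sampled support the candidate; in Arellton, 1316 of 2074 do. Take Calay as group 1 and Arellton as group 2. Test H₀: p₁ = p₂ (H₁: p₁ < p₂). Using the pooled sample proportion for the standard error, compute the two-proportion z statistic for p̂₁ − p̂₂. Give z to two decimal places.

p̂₁ = 464/682 = 0.68035, p̂₂ = 1316/2074 = 0.63452.
Pooled p̂ = (464+1316)/(682+2074) = 1780/2756 = 0.64586.
SE = √(0.228724 × 0.00194844) = 0.02111.
z = (0.68035 − 0.63452)/0.02111 = 0.04583/0.02111 = 2.17.
p-value = P(Z < 2.171) ≈ 0.9850.

z = 2.17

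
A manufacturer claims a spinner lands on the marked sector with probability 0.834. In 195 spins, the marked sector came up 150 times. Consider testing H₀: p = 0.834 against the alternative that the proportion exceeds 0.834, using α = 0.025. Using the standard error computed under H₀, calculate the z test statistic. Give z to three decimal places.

p̂ = 150/195 = 0.769231.
Standard error under H₀: √(0.834×0.166/195) = 0.026645.
z = (0.769231 − 0.834)/0.026645 = -0.064769/0.026645 = -2.431.
p-value = P(Z > -2.431) ≈ 0.9925; since p > α = 0.025, fail to reject H₀.

z = -2.431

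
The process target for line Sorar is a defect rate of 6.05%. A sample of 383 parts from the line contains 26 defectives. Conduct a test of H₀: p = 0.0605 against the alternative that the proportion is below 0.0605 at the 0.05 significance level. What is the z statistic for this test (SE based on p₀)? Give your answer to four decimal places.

z = 0.6062

p̂ = 26/383 ≈ 0.067885.
SE = √(p₀(1−p₀)/n) = √(0.05684/383) = 0.012182.
z = (0.067885 − 0.0605)/0.012182 = 0.007385/0.012182 = 0.6062.
p-value = P(Z < 0.606) ≈ 0.7278. With α = 0.05, fail to reject H₀.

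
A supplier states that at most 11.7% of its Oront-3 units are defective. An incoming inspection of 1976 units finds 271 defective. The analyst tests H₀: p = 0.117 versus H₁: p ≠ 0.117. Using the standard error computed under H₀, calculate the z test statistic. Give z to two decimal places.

z = 2.79

p̂ = 271/1976 = 0.1371.
SE = √(p₀(1−p₀)/n) = √(0.10331/1976) = 0.0072.
z = (0.1371 − 0.117)/0.0072 = 0.0201/0.0072 = 2.79.
Two-sided p-value ≈ 2·Φ(−2.786) = 0.0053.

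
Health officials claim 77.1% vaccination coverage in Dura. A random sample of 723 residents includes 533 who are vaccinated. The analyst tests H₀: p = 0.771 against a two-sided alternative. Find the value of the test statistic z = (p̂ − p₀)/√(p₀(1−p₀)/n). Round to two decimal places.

p̂ = 533/723 ≈ 0.73721.
Standard error under H₀: √(0.771×0.229/723) = 0.01563.
z = (0.73721 − 0.771)/0.01563 = -0.03379/0.01563 = -2.16.
p-value = 2·P(Z > 2.163) ≈ 0.0306.

z = -2.16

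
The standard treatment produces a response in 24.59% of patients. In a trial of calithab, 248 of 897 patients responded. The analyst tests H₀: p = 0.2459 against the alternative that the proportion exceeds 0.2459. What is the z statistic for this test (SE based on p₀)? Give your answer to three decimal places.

z = 2.127

p̂ = 248/897 ≈ 0.27648.
Under H₀, SE = √(0.2459·0.7541/897) = √(0.000206726) = 0.01438.
z = (0.27648 − 0.2459)/0.01438 = 0.03058/0.01438 = 2.127.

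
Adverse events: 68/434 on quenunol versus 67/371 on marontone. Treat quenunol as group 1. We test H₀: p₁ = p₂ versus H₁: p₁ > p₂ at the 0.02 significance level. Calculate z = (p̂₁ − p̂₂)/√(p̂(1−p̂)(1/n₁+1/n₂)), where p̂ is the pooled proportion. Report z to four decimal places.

p̂₁ = 68/434 ≈ 0.156682, p̂₂ = 67/371 ≈ 0.180593.
Pooled p̂ = (68+67)/(434+371) = 135/805 = 0.167702.
SE = √(p̂(1−p̂)(1/n₁+1/n₂)) = √(0.167702·0.832298·0.00499957) = √(0.000697829) = 0.026416.
z = (0.156682 − 0.180593)/0.026416 = -0.023911/0.026416 = -0.9052.
p-value = P(Z > -0.905) ≈ 0.8173, so at α = 0.02 we fail to reject H₀.

z = -0.9052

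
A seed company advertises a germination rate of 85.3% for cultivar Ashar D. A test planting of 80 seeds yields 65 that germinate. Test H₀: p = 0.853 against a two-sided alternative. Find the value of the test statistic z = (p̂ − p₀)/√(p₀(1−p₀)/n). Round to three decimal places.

z = -1.023

p̂ = 65/80 ≈ 0.81250.
Standard error under H₀: √(0.853×0.147/80) = 0.03959.
z = (0.81250 − 0.853)/0.03959 = -0.04050/0.03959 = -1.023.
Two-sided p-value ≈ 2·Φ(−1.023) = 0.3063.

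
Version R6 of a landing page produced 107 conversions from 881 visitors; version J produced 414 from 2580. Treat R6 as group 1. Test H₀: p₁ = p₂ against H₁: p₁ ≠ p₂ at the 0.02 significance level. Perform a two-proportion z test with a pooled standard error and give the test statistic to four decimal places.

z = -2.7958

p̂₁ = 107/881 = 0.121453, p̂₂ = 414/2580 = 0.160465.
Pooled p̂ = (107+414)/(881+2580) = 521/3461 = 0.150535.
SE = √(p̂(1−p̂)(1/n₁+1/n₂)) = √(0.150535·0.849465·0.00152267) = √(0.00019471) = 0.013954.
z = (0.121453 − 0.160465)/0.013954 = -0.039012/0.013954 = -2.7958.
Two-sided p-value ≈ 2·Φ(−2.796) = 0.0052, so at α = 0.02 we reject H₀.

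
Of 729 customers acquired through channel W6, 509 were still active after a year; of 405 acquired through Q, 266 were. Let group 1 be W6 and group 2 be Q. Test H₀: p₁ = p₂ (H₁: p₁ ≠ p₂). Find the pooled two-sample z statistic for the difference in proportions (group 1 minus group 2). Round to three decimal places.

z = 1.437

p̂₁ = 509/729 ≈ 0.69822, p̂₂ = 266/405 ≈ 0.65679.
Pooled p̂ = (509+266)/(729+405) = 775/1134 = 0.68342.
SE = √(0.216357 × 0.00384088) = 0.02883.
z = (0.69822 − 0.65679)/0.02883 = 0.04143/0.02883 = 1.437.
Two-sided p-value ≈ 2·Φ(−1.437) = 0.1507.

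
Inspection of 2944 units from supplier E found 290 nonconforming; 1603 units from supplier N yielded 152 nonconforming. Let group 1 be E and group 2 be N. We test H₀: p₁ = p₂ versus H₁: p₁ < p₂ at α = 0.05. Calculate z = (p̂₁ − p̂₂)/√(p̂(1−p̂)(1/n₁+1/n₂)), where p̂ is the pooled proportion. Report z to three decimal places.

p̂₁ = 290/2944 ≈ 0.09851, p̂₂ = 152/1603 ≈ 0.09482.
Pooled p̂ = (290+152)/(2944+1603) = 442/4547 = 0.09721.
SE = √(p̂(1−p̂)(1/n₁+1/n₂)) = √(0.09721·0.90279·0.000963504) = √(8.4555e-05) = 0.00920.
z = (0.09851 − 0.09482)/0.00920 = 0.00369/0.00920 = 0.401.
p-value = P(Z < 0.401) ≈ 0.6556. With α = 0.05, fail to reject H₀.

z = 0.401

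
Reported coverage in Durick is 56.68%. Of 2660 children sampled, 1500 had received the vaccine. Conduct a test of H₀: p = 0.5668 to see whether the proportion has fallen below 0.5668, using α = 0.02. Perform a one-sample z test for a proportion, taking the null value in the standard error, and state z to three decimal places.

p̂ = 1500/2660 ≈ 0.56391.
SE = √(p₀(1−p₀)/n) = √(0.24554/2660) = 0.00961.
z = (0.56391 − 0.5668)/0.00961 = -0.00289/0.00961 = -0.301.
p-value = P(Z < -0.301) ≈ 0.3818; since p > α = 0.02, fail to reject H₀.

z = -0.301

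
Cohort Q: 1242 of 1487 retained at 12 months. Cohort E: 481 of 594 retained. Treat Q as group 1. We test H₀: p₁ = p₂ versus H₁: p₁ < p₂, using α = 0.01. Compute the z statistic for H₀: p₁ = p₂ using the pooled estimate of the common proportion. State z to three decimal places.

z = 1.391

p̂₁ = 1242/1487 = 0.83524, p̂₂ = 481/594 = 0.80976.
Pooled p̂ = (1242+481)/(1487+594) = 1723/2081 = 0.82797.
SE = √(p̂(1−p̂)(1/n₁+1/n₂)) = √(0.82797·0.17203·0.002356) = √(0.000335582) = 0.01832.
z = (0.83524 − 0.80976)/0.01832 = 0.02548/0.01832 = 1.391.
p-value = P(Z < 1.391) ≈ 0.9178, so at α = 0.01 we fail to reject H₀.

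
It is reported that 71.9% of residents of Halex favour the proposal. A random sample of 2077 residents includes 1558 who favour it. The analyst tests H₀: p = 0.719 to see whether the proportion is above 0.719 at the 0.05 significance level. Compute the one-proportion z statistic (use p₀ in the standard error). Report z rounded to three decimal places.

z = 3.155

p̂ = 1558/2077 ≈ 0.750120.
SE = √(p₀(1−p₀)/n) = √(0.20204/2077) = 0.009863.
z = (0.750120 − 0.719)/0.009863 = 0.031120/0.009863 = 3.155.
p-value = P(Z > 3.155) ≈ 0.0008. With α = 0.05, reject H₀.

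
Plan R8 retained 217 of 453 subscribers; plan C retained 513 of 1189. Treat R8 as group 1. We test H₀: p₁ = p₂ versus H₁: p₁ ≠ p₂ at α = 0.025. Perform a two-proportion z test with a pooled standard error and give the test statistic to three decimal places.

z = 1.734

p̂₁ = 217/453 ≈ 0.47903, p̂₂ = 513/1189 ≈ 0.43146.
Pooled p̂ = (217+513)/(453+1189) = 730/1642 = 0.44458.
SE = √(p̂(1−p̂)(1/n₁+1/n₂)) = √(0.44458·0.55542·0.00304855) = √(0.000752774) = 0.02744.
z = (0.47903 − 0.43146)/0.02744 = 0.04757/0.02744 = 1.734.
Two-sided p-value ≈ 2·Φ(−1.734) = 0.0829. With α = 0.025, fail to reject H₀.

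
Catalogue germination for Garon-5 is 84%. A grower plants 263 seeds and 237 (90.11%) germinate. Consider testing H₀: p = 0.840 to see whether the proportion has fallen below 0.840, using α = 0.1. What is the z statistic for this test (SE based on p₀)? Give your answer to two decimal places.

z = 2.70

p̂ = 237/263 = 0.9011.
Under H₀, SE = √(0.84·0.16/263) = √(0.000511027) = 0.0226.
z = (0.9011 − 0.84)/0.0226 = 0.0611/0.0226 = 2.70.
p-value = P(Z < 2.705) ≈ 0.9966, so at α = 0.1 we fail to reject H₀.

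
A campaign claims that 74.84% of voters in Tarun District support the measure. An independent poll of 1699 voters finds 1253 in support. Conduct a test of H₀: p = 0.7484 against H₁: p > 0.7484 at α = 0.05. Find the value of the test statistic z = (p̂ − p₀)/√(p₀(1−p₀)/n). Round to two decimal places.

p̂ = 1253/1699 ≈ 0.7375.
SE = √(p₀(1−p₀)/n) = √(0.1883/1699) = 0.0105.
z = (0.7375 − 0.7484)/0.0105 = -0.0109/0.0105 = -1.04.
p-value = P(Z > -1.036) ≈ 0.8499, so at α = 0.05 we fail to reject H₀.

z = -1.04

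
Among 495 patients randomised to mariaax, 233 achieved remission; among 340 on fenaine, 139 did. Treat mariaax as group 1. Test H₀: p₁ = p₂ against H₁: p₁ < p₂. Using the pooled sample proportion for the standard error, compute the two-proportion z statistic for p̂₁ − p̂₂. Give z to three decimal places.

z = 1.768

p̂₁ = 233/495 ≈ 0.47071, p̂₂ = 139/340 ≈ 0.40882.
Pooled p̂ = (233+139)/(495+340) = 372/835 = 0.44551.
SE = √(p̂(1−p̂)(1/n₁+1/n₂)) = √(0.44551·0.55449·0.00496138) = √(0.00122561) = 0.03501.
z = (0.47071 − 0.40882)/0.03501 = 0.06189/0.03501 = 1.768.
p-value = P(Z < 1.768) ≈ 0.9614.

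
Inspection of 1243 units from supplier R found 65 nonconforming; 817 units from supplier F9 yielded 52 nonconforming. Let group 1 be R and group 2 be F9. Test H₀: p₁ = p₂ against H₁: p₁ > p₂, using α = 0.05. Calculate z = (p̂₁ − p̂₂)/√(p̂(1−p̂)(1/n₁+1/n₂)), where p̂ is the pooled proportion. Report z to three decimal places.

p̂₁ = 65/1243 = 0.052293, p̂₂ = 52/817 = 0.063647.
Pooled p̂ = (65+52)/(1243+817) = 117/2060 = 0.056796.
SE = √(0.0535703 × 0.0020285) = 0.010424.
z = (0.052293 − 0.063647)/0.010424 = -0.011354/0.010424 = -1.089.
p-value = P(Z > -1.089) ≈ 0.8620. With α = 0.05, fail to reject H₀.

z = -1.089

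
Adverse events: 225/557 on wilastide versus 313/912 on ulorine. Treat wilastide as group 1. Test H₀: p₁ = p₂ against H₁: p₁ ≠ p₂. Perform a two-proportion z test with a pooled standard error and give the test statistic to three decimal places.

p̂₁ = 225/557 = 0.40395, p̂₂ = 313/912 = 0.34320.
Pooled p̂ = (225+313)/(557+912) = 538/1469 = 0.36624.
SE = √(p̂(1−p̂)(1/n₁+1/n₂)) = √(0.36624·0.63376·0.00289182) = √(0.000671213) = 0.02591.
z = (0.40395 − 0.34320)/0.02591 = 0.06075/0.02591 = 2.345.

z = 2.345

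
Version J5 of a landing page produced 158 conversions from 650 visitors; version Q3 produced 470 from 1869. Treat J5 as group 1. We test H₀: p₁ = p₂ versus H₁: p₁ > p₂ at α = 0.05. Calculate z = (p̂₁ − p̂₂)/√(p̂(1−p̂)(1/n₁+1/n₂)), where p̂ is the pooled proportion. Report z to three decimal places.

z = -0.426

p̂₁ = 158/650 ≈ 0.24308, p̂₂ = 470/1869 ≈ 0.25147.
Pooled p̂ = (158+470)/(650+1869) = 628/2519 = 0.24931.
SE = √(p̂(1−p̂)(1/n₁+1/n₂)) = √(0.24931·0.75069·0.00207351) = √(0.000388061) = 0.01970.
z = (0.24308 − 0.25147)/0.01970 = -0.00839/0.01970 = -0.426.
p-value = P(Z > -0.426) ≈ 0.6650, so at α = 0.05 we fail to reject H₀.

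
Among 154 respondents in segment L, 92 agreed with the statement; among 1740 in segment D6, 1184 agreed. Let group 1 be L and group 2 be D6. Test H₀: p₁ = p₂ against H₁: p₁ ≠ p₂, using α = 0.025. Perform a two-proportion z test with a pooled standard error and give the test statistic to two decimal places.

z = -2.11

p̂₁ = 92/154 = 0.5974, p̂₂ = 1184/1740 = 0.6805.
Pooled p̂ = (92+1184)/(154+1740) = 1276/1894 = 0.6737.
SE = √(0.219826 × 0.00706822) = 0.0394.
z = (0.5974 − 0.6805)/0.0394 = -0.0831/0.0394 = -2.11.
Two-sided p-value ≈ 2·Φ(−2.107) = 0.0351, so at α = 0.025 we fail to reject H₀.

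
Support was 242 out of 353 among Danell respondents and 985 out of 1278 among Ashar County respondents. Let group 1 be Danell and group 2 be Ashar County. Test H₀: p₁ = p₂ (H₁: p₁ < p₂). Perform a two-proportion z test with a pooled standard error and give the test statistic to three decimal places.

p̂₁ = 242/353 = 0.68555, p̂₂ = 985/1278 = 0.77074.
Pooled p̂ = (242+985)/(353+1278) = 1227/1631 = 0.75230.
SE = √(0.186345 × 0.00361533) = 0.02596.
z = (0.68555 − 0.77074)/0.02596 = -0.08519/0.02596 = -3.282.
p-value = P(Z < -3.282) ≈ 0.0005.

z = -3.282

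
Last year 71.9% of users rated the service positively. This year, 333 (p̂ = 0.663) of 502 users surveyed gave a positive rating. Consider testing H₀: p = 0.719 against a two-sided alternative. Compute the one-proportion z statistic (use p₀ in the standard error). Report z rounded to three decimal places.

p̂ = 333/502 = 0.66335.
Under H₀, SE = √(0.719·0.281/502) = √(0.000402468) = 0.02006.
z = (0.66335 − 0.719)/0.02006 = -0.05565/0.02006 = -2.774.

z = -2.774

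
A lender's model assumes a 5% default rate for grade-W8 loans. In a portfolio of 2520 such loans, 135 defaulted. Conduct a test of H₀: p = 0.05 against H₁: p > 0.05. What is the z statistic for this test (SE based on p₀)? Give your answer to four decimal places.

p̂ = 135/2520 ≈ 0.0535714.
Under H₀, SE = √(0.05·0.95/2520) = √(1.88492e-05) = 0.0043416.
z = (0.0535714 − 0.05)/0.0043416 = 0.0035714/0.0043416 = 0.8226.
p-value = P(Z > 0.823) ≈ 0.2054.

z = 0.8226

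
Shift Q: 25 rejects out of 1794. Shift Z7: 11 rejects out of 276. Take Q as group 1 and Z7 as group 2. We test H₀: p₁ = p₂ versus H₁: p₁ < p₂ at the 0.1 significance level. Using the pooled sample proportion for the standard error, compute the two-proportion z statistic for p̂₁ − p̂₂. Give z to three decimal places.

p̂₁ = 25/1794 = 0.01394, p̂₂ = 11/276 = 0.03986.
Pooled p̂ = (25+11)/(1794+276) = 36/2070 = 0.01739.
SE = √(p̂(1−p̂)(1/n₁+1/n₂)) = √(0.01739·0.98261·0.0041806) = √(7.14417e-05) = 0.00845.
z = (0.01394 − 0.03986)/0.00845 = -0.02592/0.00845 = -3.067.
p-value = P(Z < -3.067) ≈ 0.0011. With α = 0.1, reject H₀.

z = -3.067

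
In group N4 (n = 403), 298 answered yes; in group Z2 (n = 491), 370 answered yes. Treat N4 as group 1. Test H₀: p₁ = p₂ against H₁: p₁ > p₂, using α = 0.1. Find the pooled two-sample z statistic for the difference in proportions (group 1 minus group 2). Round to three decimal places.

z = -0.483

p̂₁ = 298/403 = 0.73945, p̂₂ = 370/491 = 0.75356.
Pooled p̂ = (298+370)/(403+491) = 668/894 = 0.74720.
SE = √(0.18889 × 0.00451805) = 0.02921.
z = (0.73945 − 0.75356)/0.02921 = -0.01411/0.02921 = -0.483.
p-value = P(Z > -0.483) ≈ 0.6855. With α = 0.1, fail to reject H₀.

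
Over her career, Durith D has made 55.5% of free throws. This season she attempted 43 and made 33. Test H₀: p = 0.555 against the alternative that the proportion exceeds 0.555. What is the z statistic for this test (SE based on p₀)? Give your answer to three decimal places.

z = 2.803

p̂ = 33/43 ≈ 0.76744.
SE = √(p₀(1−p₀)/n) = √(0.24698/43) = 0.07579.
z = (0.76744 − 0.555)/0.07579 = 0.21244/0.07579 = 2.803.
p-value = P(Z > 2.803) ≈ 0.0025.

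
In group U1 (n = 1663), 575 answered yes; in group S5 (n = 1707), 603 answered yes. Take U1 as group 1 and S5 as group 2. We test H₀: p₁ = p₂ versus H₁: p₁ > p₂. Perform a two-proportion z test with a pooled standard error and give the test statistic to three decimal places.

p̂₁ = 575/1663 ≈ 0.34576, p̂₂ = 603/1707 ≈ 0.35325.
Pooled p̂ = (575+603)/(1663+1707) = 1178/3370 = 0.34955.
SE = √(0.227366 × 0.00118715) = 0.01643.
z = (0.34576 − 0.35325)/0.01643 = -0.00749/0.01643 = -0.456.

z = -0.456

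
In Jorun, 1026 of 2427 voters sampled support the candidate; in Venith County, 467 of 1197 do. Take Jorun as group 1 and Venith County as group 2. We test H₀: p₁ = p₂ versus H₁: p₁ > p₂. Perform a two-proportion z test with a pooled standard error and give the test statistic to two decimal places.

z = 1.88

p̂₁ = 1026/2427 = 0.42274, p̂₂ = 467/1197 = 0.39014.
Pooled p̂ = (1026+467)/(2427+1197) = 1493/3624 = 0.41198.
SE = √(0.242252 × 0.00124745) = 0.01738.
z = (0.42274 − 0.39014)/0.01738 = 0.03260/0.01738 = 1.88.
p-value = P(Z > 1.875) ≈ 0.0304.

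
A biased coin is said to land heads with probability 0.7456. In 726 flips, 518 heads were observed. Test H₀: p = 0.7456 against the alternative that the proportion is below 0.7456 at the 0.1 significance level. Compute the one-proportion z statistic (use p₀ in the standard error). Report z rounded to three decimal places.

z = -1.986

p̂ = 518/726 ≈ 0.71350.
SE = √(p₀(1−p₀)/n) = √(0.18968/726) = 0.01616.
z = (0.71350 − 0.7456)/0.01616 = -0.03210/0.01616 = -1.986.
p-value = P(Z < -1.986) ≈ 0.0235; since p < α = 0.1, reject H₀.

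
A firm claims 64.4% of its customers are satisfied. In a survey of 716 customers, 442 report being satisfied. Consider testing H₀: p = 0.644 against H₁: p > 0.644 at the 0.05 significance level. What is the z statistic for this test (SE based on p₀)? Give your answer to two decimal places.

z = -1.49

p̂ = 442/716 ≈ 0.6173.
SE = √(p₀(1−p₀)/n) = √(0.22926/716) = 0.0179.
z = (0.6173 − 0.644)/0.0179 = -0.0267/0.0179 = -1.49.
p-value = P(Z > -1.491) ≈ 0.9320. With α = 0.05, fail to reject H₀.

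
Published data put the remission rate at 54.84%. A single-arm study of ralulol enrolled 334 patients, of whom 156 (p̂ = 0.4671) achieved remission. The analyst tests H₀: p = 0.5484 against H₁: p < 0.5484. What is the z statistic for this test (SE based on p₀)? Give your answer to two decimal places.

z = -2.99

p̂ = 156/334 ≈ 0.4671.
SE = √(p₀(1−p₀)/n) = √(0.24766/334) = 0.0272.
z = (0.4671 − 0.5484)/0.0272 = -0.0813/0.0272 = -2.99.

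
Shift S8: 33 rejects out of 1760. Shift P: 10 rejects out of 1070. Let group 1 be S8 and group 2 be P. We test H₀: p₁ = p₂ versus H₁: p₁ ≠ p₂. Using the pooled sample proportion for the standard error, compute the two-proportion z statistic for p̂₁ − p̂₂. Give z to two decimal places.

z = 1.98

p̂₁ = 33/1760 = 0.01875, p̂₂ = 10/1070 = 0.00935.
Pooled p̂ = (33+10)/(1760+1070) = 43/2830 = 0.01519.
SE = √(0.0149635 × 0.00150276) = 0.00474.
z = (0.01875 − 0.00935)/0.00474 = 0.00940/0.00474 = 1.98.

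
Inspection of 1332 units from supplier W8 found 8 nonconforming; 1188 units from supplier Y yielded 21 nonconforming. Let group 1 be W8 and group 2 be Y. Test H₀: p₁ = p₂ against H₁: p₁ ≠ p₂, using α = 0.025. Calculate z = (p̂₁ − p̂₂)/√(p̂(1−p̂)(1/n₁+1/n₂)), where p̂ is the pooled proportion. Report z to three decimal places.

z = -2.742

p̂₁ = 8/1332 ≈ 0.006006, p̂₂ = 21/1188 ≈ 0.017677.
Pooled p̂ = (8+21)/(1332+1188) = 29/2520 = 0.011508.
SE = √(p̂(1−p̂)(1/n₁+1/n₂)) = √(0.011508·0.988492·0.0015925) = √(1.81155e-05) = 0.004256.
z = (0.006006 − 0.017677)/0.004256 = -0.011671/0.004256 = -2.742.
p-value = 2·P(Z > 2.742) ≈ 0.0061, so at α = 0.025 we reject H₀.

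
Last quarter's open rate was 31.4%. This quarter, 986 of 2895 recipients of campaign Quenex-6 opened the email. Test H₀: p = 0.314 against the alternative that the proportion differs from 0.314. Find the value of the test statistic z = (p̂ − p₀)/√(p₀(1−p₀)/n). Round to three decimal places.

p̂ = 986/2895 = 0.340587.
Under H₀, SE = √(0.314·0.686/2895) = √(7.44055e-05) = 0.008626.
z = (0.340587 − 0.314)/0.008626 = 0.026587/0.008626 = 3.082.
p-value = 2·P(Z > 3.082) ≈ 0.0021.

z = 3.082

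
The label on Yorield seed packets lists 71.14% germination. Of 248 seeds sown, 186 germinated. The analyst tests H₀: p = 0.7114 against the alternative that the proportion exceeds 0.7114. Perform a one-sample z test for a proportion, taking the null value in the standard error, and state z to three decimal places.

z = 1.342

p̂ = 186/248 = 0.75000.
Standard error under H₀: √(0.7114×0.2886/248) = 0.02877.
z = (0.75000 − 0.7114)/0.02877 = 0.03860/0.02877 = 1.342.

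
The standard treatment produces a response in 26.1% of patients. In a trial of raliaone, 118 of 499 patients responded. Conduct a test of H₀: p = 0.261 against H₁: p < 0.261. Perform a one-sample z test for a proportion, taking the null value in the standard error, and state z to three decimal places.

p̂ = 118/499 = 0.23647.
SE = √(p₀(1−p₀)/n) = √(0.19288/499) = 0.01966.
z = (0.23647 − 0.261)/0.01966 = -0.02453/0.01966 = -1.248.

z = -1.248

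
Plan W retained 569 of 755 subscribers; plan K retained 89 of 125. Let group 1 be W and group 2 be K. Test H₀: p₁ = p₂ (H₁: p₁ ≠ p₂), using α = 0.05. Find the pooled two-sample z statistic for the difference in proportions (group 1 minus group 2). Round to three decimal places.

z = 0.993

p̂₁ = 569/755 ≈ 0.75364, p̂₂ = 89/125 ≈ 0.71200.
Pooled p̂ = (569+89)/(755+125) = 658/880 = 0.74773.
SE = √(0.188631 × 0.0093245) = 0.04194.
z = (0.75364 − 0.71200)/0.04194 = 0.04164/0.04194 = 0.993.
p-value = 2·P(Z > 0.993) ≈ 0.3207, so at α = 0.05 we fail to reject H₀.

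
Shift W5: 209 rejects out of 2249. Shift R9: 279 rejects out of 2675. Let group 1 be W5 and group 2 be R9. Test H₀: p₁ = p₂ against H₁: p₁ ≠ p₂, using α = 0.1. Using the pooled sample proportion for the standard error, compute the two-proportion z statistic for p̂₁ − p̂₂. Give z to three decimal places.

z = -1.330

p̂₁ = 209/2249 = 0.09293, p̂₂ = 279/2675 = 0.10430.
Pooled p̂ = (209+279)/(2249+2675) = 488/4924 = 0.09911.
SE = √(0.0892843 × 0.000818474) = 0.00855.
z = (0.09293 − 0.10430)/0.00855 = -0.01137/0.00855 = -1.330.
Two-sided p-value ≈ 2·Φ(−1.330) = 0.1835. With α = 0.1, fail to reject H₀.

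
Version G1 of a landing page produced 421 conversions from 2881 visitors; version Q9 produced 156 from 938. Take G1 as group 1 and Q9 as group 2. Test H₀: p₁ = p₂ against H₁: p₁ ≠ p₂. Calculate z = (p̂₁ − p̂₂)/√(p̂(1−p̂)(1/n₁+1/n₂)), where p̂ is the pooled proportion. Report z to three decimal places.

p̂₁ = 421/2881 = 0.14613, p̂₂ = 156/938 = 0.16631.
Pooled p̂ = (421+156)/(2881+938) = 577/3819 = 0.15109.
SE = √(p̂(1−p̂)(1/n₁+1/n₂)) = √(0.15109·0.84891·0.0014132) = √(0.000181256) = 0.01346.
z = (0.14613 − 0.16631)/0.01346 = -0.02018/0.01346 = -1.499.

z = -1.499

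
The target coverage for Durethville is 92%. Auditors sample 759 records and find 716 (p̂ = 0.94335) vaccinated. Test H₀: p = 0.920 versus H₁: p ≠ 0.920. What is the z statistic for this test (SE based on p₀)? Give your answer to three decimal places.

z = 2.371

p̂ = 716/759 ≈ 0.94335.
Standard error under H₀: √(0.92×0.08/759) = 0.00985.
z = (0.94335 − 0.92)/0.00985 = 0.02335/0.00985 = 2.371.
Two-sided p-value ≈ 2·Φ(−2.371) = 0.0177.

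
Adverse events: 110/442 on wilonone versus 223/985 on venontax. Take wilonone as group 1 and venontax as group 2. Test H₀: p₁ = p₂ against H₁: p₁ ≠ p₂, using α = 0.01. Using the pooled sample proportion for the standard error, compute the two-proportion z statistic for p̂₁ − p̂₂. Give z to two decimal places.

p̂₁ = 110/442 ≈ 0.2489, p̂₂ = 223/985 ≈ 0.2264.
Pooled p̂ = (110+223)/(442+985) = 333/1427 = 0.2334.
SE = √(p̂(1−p̂)(1/n₁+1/n₂)) = √(0.2334·0.7666·0.00327767) = √(0.00058638) = 0.0242.
z = (0.2489 − 0.2264)/0.0242 = 0.0225/0.0242 = 0.93.
Two-sided p-value ≈ 2·Φ(−0.928) = 0.3534. With α = 0.01, fail to reject H₀.

z = 0.93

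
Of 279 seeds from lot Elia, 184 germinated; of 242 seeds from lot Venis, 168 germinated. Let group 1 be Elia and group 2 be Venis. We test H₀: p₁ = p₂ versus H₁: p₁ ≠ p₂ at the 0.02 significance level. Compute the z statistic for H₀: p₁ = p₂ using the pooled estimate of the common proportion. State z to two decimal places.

p̂₁ = 184/279 = 0.6595, p̂₂ = 168/242 = 0.6942.
Pooled p̂ = (184+168)/(279+242) = 352/521 = 0.6756.
SE = √(0.219156 × 0.00771646) = 0.0411.
z = (0.6595 − 0.6942)/0.0411 = -0.0347/0.0411 = -0.84.
p-value = 2·P(Z > 0.844) ≈ 0.3986. With α = 0.02, fail to reject H₀.

z = -0.84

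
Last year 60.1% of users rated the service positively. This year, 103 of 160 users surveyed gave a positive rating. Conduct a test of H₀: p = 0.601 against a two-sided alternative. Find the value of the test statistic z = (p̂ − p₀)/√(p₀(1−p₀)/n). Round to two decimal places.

z = 1.10

p̂ = 103/160 ≈ 0.64375.
SE = √(p₀(1−p₀)/n) = √(0.2398/160) = 0.03871.
z = (0.64375 − 0.601)/0.03871 = 0.04275/0.03871 = 1.10.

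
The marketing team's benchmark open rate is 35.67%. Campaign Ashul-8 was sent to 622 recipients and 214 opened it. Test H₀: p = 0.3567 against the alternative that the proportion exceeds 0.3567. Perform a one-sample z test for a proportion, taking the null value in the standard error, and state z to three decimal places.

z = -0.659

p̂ = 214/622 = 0.34405.
Under H₀, SE = √(0.3567·0.6433/622) = √(0.000368915) = 0.01921.
z = (0.34405 − 0.3567)/0.01921 = -0.01265/0.01921 = -0.659.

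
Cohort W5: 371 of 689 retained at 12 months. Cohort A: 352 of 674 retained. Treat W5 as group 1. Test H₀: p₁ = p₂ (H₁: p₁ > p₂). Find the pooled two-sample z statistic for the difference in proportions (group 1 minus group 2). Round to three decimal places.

z = 0.599

p̂₁ = 371/689 = 0.53846, p̂₂ = 352/674 = 0.52226.
Pooled p̂ = (371+352)/(689+674) = 723/1363 = 0.53045.
SE = √(p̂(1−p̂)(1/n₁+1/n₂)) = √(0.53045·0.46955·0.00293506) = √(0.000731044) = 0.02704.
z = (0.53846 − 0.52226)/0.02704 = 0.01620/0.02704 = 0.599.
p-value = P(Z > 0.599) ≈ 0.2745.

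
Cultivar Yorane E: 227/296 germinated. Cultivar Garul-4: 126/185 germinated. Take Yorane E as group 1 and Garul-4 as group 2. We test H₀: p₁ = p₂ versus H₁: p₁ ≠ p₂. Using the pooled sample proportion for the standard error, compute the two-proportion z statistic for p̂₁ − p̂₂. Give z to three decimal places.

z = 2.072

p̂₁ = 227/296 = 0.76689, p̂₂ = 126/185 = 0.68108.
Pooled p̂ = (227+126)/(296+185) = 353/481 = 0.73389.
SE = √(p̂(1−p̂)(1/n₁+1/n₂)) = √(0.73389·0.26611·0.00878378) = √(0.00171544) = 0.04142.
z = (0.76689 − 0.68108)/0.04142 = 0.08581/0.04142 = 2.072.
Two-sided p-value ≈ 2·Φ(−2.072) = 0.0383.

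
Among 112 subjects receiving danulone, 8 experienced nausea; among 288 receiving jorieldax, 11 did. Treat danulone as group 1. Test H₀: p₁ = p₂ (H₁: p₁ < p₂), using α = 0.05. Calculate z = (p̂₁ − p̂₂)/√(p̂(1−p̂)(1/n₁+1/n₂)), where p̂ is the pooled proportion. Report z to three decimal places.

z = 1.403

p̂₁ = 8/112 ≈ 0.07143, p̂₂ = 11/288 ≈ 0.03819.
Pooled p̂ = (8+11)/(112+288) = 19/400 = 0.04750.
SE = √(0.0452437 × 0.0124008) = 0.02369.
z = (0.07143 − 0.03819)/0.02369 = 0.03324/0.02369 = 1.403.
p-value = P(Z < 1.403) ≈ 0.9197; since p > α = 0.05, fail to reject H₀.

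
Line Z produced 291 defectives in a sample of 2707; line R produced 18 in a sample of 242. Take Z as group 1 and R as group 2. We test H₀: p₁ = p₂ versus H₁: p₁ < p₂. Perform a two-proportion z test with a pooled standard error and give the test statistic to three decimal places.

z = 1.612

p̂₁ = 291/2707 ≈ 0.10750, p̂₂ = 18/242 ≈ 0.07438.
Pooled p̂ = (291+18)/(2707+242) = 309/2949 = 0.10478.
SE = √(0.0938022 × 0.00450164) = 0.02055.
z = (0.10750 − 0.07438)/0.02055 = 0.03312/0.02055 = 1.612.
p-value = P(Z < 1.612) ≈ 0.9465.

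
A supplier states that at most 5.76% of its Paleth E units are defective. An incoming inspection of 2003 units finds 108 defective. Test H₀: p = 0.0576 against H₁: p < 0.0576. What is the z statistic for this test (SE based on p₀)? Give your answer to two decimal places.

z = -0.71

p̂ = 108/2003 ≈ 0.0539.
Standard error under H₀: √(0.0576×0.9424/2003) = 0.0052.
z = (0.0539 − 0.0576)/0.0052 = -0.0037/0.0052 = -0.71.
p-value = P(Z < -0.707) ≈ 0.2398.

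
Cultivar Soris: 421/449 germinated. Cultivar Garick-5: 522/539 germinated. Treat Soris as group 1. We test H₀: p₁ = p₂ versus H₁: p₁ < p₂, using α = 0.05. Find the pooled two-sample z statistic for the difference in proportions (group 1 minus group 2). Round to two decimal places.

z = -2.31

p̂₁ = 421/449 = 0.93764, p̂₂ = 522/539 = 0.96846.
Pooled p̂ = (421+522)/(449+539) = 943/988 = 0.95445.
SE = √(0.0434721 × 0.00408246) = 0.01332.
z = (0.93764 − 0.96846)/0.01332 = -0.03082/0.01332 = -2.31.
p-value = P(Z < -2.314) ≈ 0.0103. With α = 0.05, reject H₀.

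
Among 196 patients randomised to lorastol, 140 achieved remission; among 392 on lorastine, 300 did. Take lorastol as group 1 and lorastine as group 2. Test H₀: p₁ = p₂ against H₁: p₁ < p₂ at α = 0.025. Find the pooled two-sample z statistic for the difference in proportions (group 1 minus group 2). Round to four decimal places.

p̂₁ = 140/196 = 0.714286, p̂₂ = 300/392 = 0.765306.
Pooled p̂ = (140+300)/(196+392) = 440/588 = 0.748299.
SE = √(0.188347 × 0.00765306) = 0.037966.
z = (0.714286 − 0.765306)/0.037966 = -0.051020/0.037966 = -1.3438.
p-value = P(Z < -1.344) ≈ 0.0895, so at α = 0.025 we fail to reject H₀.

z = -1.3438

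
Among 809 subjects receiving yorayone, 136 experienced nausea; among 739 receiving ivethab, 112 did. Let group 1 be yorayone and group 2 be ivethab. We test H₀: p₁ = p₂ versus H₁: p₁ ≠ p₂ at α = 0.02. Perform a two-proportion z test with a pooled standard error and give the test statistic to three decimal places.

p̂₁ = 136/809 ≈ 0.16811, p̂₂ = 112/739 ≈ 0.15156.
Pooled p̂ = (136+112)/(809+739) = 248/1548 = 0.16021.
SE = √(0.134541 × 0.00258927) = 0.01866.
z = (0.16811 − 0.15156)/0.01866 = 0.01655/0.01866 = 0.887.
Two-sided p-value ≈ 2·Φ(−0.887) = 0.3752, so at α = 0.02 we fail to reject H₀.

z = 0.887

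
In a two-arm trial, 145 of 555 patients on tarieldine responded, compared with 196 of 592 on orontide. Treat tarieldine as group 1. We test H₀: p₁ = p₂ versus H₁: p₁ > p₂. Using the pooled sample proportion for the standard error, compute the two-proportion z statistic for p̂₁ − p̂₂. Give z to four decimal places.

p̂₁ = 145/555 ≈ 0.261261, p̂₂ = 196/592 ≈ 0.331081.
Pooled p̂ = (145+196)/(555+592) = 341/1147 = 0.297297.
SE = √(0.208912 × 0.00349099) = 0.027006.
z = (0.261261 − 0.331081)/0.027006 = -0.069820/0.027006 = -2.5854.

z = -2.5854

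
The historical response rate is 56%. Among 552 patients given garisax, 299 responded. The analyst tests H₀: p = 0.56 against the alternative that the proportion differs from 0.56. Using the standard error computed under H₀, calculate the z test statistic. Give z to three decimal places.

z = -0.868

p̂ = 299/552 = 0.541667.
Under H₀, SE = √(0.56·0.44/552) = √(0.000446377) = 0.021128.
z = (0.541667 − 0.56)/0.021128 = -0.018333/0.021128 = -0.868.
p-value = 2·P(Z > 0.868) ≈ 0.3855.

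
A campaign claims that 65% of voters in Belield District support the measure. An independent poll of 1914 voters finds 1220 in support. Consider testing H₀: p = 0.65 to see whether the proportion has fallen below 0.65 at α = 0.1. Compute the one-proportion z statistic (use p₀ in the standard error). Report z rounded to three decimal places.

p̂ = 1220/1914 = 0.63741.
SE = √(p₀(1−p₀)/n) = √(0.2275/1914) = 0.01090.
z = (0.63741 − 0.65)/0.01090 = -0.01259/0.01090 = -1.155.
p-value = P(Z < -1.155) ≈ 0.1241, so at α = 0.1 we fail to reject H₀.

z = -1.155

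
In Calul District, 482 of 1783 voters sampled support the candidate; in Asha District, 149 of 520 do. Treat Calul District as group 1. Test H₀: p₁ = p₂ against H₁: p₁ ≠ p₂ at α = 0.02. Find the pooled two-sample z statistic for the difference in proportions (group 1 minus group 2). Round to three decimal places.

z = -0.729

p̂₁ = 482/1783 = 0.27033, p̂₂ = 149/520 = 0.28654.
Pooled p̂ = (482+149)/(1783+520) = 631/2303 = 0.27399.
SE = √(0.19892 × 0.00248393) = 0.02223.
z = (0.27033 − 0.28654)/0.02223 = -0.01621/0.02223 = -0.729.
Two-sided p-value ≈ 2·Φ(−0.729) = 0.4659; since p > α = 0.02, fail to reject H₀.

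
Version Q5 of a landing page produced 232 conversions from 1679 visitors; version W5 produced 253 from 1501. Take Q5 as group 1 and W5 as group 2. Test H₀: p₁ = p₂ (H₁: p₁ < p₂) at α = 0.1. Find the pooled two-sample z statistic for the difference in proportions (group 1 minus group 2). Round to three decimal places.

z = -2.379

p̂₁ = 232/1679 ≈ 0.138177, p̂₂ = 253/1501 ≈ 0.168554.
Pooled p̂ = (232+253)/(1679+1501) = 485/3180 = 0.152516.
SE = √(0.129255 × 0.00126182) = 0.012771.
z = (0.138177 − 0.168554)/0.012771 = -0.030377/0.012771 = -2.379.
p-value = P(Z < -2.379) ≈ 0.0087; since p < α = 0.1, reject H₀.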